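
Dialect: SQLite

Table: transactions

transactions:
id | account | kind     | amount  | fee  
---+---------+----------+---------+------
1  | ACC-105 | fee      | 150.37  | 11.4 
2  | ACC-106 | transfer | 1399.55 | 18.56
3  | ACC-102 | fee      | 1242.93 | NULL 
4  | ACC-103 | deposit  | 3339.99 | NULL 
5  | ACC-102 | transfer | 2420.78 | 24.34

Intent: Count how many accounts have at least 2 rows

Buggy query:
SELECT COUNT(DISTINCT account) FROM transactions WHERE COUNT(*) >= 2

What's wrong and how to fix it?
Bug: COUNT(*) cannot appear in WHERE; the per-group count doesn't exist yet

Fix: Use a subquery that GROUPs and filters with HAVING, then count its rows

Corrected query:
SELECT COUNT(*) FROM (SELECT account FROM transactions GROUP BY account HAVING COUNT(*) >= 2)

Result:
COUNT(*)
--------
1       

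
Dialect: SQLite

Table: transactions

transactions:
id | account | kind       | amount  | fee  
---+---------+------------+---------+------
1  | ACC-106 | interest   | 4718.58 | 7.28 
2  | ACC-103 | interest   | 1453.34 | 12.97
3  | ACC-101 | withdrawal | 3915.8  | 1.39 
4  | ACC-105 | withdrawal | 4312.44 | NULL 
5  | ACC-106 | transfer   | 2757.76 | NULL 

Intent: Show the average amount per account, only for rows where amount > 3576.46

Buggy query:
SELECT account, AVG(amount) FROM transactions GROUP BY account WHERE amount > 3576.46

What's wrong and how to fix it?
Bug: Row-level WHERE must come before GROUP BY in the clause order

Fix: Place WHERE between FROM and GROUP BY

Corrected query:
SELECT account, AVG(amount) FROM transactions WHERE amount > 3576.46 GROUP BY account

Result:
account | AVG(amount)
--------+------------
ACC-101 | 3915.8     
ACC-105 | 4312.44    
ACC-106 | 4718.58    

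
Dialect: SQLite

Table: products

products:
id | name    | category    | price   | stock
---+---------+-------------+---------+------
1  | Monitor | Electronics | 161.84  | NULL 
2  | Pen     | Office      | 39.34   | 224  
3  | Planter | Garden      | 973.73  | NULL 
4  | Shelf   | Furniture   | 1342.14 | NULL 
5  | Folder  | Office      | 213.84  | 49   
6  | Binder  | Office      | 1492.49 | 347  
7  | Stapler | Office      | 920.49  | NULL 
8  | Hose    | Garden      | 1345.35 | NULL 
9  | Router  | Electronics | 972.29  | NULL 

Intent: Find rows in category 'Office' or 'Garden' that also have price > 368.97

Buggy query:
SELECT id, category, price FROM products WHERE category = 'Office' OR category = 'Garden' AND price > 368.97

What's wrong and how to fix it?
Bug: AND binds tighter than OR, so this parses as category = 'Office' OR (category = 'Garden' AND price > 368.97)

Fix: Group the OR with parentheses (or use IN), then AND the threshold

Corrected query:
SELECT id, category, price FROM products WHERE (category = 'Office' OR category = 'Garden') AND price > 368.97

Result:
id | category | price  
---+----------+--------
3  | Garden   | 973.73 
6  | Office   | 1492.49
7  | Office   | 920.49 
8  | Garden   | 1345.35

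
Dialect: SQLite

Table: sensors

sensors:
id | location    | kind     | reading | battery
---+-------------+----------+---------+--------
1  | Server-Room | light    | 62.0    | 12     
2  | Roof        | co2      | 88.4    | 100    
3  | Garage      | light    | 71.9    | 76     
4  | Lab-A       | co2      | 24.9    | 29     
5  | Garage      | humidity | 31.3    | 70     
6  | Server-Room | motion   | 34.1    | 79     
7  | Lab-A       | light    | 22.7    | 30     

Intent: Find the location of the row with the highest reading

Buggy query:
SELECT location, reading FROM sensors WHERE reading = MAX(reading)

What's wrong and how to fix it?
Bug: WHERE is evaluated per row; an aggregate over the whole table isn't defined there

Fix: Wrap MAX in a scalar subquery so WHERE compares against a single value

Corrected query:
SELECT location, reading FROM sensors WHERE reading = (SELECT MAX(reading) FROM sensors)

Result:
location | reading
---------+--------
Roof     | 88.4   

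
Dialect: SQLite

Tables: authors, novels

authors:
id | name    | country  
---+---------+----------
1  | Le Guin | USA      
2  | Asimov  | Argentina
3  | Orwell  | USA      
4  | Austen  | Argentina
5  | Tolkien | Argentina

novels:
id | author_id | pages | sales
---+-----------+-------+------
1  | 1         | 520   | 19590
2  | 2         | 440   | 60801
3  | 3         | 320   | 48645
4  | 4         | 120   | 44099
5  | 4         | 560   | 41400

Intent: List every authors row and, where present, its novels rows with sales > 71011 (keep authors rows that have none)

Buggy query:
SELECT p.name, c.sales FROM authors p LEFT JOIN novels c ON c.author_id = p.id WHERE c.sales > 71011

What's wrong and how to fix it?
Bug: A WHERE condition on the right-hand table after LEFT JOIN drops unmatched parents

Fix: Put 'c.sales > 71011' in the JOIN's ON clause instead of WHERE

Corrected query:
SELECT p.name, c.sales FROM authors p LEFT JOIN novels c ON c.author_id = p.id AND c.sales > 71011

Result:
name    | sales
--------+------
Le Guin | NULL 
Asimov  | NULL 
Orwell  | NULL 
Austen  | NULL 
Tolkien | NULL 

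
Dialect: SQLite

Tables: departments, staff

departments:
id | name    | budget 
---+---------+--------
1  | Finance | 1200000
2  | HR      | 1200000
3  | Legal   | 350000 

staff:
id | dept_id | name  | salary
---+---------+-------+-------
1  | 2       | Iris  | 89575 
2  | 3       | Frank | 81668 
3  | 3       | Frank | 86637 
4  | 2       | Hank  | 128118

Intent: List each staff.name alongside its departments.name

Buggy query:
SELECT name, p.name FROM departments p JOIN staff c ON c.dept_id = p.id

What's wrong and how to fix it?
Bug: 'name' exists in both joined tables, so the database can't tell which one is meant

Fix: Qualify the column with its table alias (c.name)

Corrected query:
SELECT c.name, p.name FROM departments p JOIN staff c ON c.dept_id = p.id

Result:
name  | name 
------+------
Iris  | HR   
Frank | Legal
Frank | Legal
Hank  | HR   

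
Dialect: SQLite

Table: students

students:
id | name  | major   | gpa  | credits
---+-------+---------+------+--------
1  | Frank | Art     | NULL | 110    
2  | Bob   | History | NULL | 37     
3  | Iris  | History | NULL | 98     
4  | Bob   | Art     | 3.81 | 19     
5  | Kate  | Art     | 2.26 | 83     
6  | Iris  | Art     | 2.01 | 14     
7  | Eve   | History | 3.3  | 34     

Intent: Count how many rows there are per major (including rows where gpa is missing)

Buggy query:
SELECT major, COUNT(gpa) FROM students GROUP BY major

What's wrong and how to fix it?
Bug: COUNT(column) counts non-NULL values only; rows with NULL gpa aren't counted

Fix: Replace COUNT(gpa) with COUNT(*)

Corrected query:
SELECT major, COUNT(*) FROM students GROUP BY major

Result:
major   | COUNT(*)
--------+---------
Art     | 4       
History | 3       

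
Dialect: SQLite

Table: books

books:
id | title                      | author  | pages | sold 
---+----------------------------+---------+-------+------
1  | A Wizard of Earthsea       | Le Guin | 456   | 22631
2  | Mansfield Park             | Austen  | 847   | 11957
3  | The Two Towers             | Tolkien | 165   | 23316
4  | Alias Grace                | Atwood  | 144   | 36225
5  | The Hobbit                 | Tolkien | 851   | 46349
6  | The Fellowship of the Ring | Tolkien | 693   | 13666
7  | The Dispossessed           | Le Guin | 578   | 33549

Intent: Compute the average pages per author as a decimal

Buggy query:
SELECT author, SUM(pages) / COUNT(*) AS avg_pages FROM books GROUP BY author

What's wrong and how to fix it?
Bug: SUM(pages) and COUNT(*) are both integers; the division truncates the fractional part

Fix: Multiply by 1.0 (or CAST to REAL) to force floating-point division

Corrected query:
SELECT author, SUM(pages) * 1.0 / COUNT(*) AS avg_pages FROM books GROUP BY author

Result:
author  | avg_pages 
--------+-----------
Atwood  | 144       
Austen  | 847       
Le Guin | 517       
Tolkien | 569.666667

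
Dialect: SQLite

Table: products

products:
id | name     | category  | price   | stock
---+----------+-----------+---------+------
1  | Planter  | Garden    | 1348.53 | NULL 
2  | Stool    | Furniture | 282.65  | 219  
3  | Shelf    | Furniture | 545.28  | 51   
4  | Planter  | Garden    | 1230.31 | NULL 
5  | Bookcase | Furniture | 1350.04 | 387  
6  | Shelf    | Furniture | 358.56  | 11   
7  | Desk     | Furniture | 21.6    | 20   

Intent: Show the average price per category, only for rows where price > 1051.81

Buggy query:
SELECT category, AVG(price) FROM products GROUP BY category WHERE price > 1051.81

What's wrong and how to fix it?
Bug: Row-level WHERE must come before GROUP BY in the clause order

Fix: Place WHERE between FROM and GROUP BY

Corrected query:
SELECT category, AVG(price) FROM products WHERE price > 1051.81 GROUP BY category

Result:
category  | AVG(price)
----------+-----------
Furniture | 1350.04   
Garden    | 1289.42   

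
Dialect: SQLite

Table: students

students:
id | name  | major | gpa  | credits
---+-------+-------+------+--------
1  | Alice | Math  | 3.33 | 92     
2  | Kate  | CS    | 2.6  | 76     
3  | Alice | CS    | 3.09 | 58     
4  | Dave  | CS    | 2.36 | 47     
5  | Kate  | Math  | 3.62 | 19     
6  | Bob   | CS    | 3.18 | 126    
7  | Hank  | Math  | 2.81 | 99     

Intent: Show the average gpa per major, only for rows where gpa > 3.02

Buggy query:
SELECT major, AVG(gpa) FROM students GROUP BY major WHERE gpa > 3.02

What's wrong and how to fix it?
Bug: Row-level WHERE must come before GROUP BY in the clause order

Fix: Place WHERE between FROM and GROUP BY

Corrected query:
SELECT major, AVG(gpa) FROM students WHERE gpa > 3.02 GROUP BY major

Result:
major | AVG(gpa)
------+---------
CS    | 3.135   
Math  | 3.475   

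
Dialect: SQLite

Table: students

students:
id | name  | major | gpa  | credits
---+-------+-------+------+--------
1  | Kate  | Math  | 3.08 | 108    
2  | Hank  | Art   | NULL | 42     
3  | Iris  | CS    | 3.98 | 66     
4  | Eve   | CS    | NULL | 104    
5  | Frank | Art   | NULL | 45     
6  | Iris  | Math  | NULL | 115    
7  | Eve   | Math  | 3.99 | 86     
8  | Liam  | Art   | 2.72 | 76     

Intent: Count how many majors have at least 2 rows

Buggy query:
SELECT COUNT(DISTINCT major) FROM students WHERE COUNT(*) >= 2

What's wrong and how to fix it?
Bug: COUNT(*) cannot appear in WHERE; the per-group count doesn't exist yet

Fix: Use a subquery that GROUPs and filters with HAVING, then count its rows

Corrected query:
SELECT COUNT(*) FROM (SELECT major FROM students GROUP BY major HAVING COUNT(*) >= 2)

Result:
COUNT(*)
--------
3       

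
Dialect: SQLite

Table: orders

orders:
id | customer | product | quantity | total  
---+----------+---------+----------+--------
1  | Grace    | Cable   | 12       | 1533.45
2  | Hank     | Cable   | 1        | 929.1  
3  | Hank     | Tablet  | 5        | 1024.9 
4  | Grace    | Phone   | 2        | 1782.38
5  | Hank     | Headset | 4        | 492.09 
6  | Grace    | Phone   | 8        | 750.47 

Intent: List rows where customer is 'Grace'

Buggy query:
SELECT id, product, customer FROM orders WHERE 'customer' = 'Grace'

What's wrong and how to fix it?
Bug: 'customer' in single quotes is a string literal, not the column; the comparison is literal-vs-literal and never true

Fix: Reference the column as customer without single quotes

Corrected query:
SELECT id, product, customer FROM orders WHERE customer = 'Grace'

Result:
id | product | customer
---+---------+---------
1  | Cable   | Grace   
4  | Phone   | Grace   
6  | Phone   | Grace   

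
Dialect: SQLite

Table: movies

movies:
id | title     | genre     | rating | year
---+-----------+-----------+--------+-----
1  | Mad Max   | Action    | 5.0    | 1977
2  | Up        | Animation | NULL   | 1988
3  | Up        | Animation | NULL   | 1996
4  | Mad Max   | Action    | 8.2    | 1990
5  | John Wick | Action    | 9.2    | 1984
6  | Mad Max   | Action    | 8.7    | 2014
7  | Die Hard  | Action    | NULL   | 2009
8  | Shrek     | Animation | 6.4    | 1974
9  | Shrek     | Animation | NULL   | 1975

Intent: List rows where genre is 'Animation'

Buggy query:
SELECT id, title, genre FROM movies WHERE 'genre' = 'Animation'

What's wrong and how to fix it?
Bug: 'genre' in single quotes is a string literal, not the column; the comparison is literal-vs-literal and never true

Fix: Reference the column as genre without single quotes

Corrected query:
SELECT id, title, genre FROM movies WHERE genre = 'Animation'

Result:
id | title | genre    
---+-------+----------
2  | Up    | Animation
3  | Up    | Animation
8  | Shrek | Animation
9  | Shrek | Animation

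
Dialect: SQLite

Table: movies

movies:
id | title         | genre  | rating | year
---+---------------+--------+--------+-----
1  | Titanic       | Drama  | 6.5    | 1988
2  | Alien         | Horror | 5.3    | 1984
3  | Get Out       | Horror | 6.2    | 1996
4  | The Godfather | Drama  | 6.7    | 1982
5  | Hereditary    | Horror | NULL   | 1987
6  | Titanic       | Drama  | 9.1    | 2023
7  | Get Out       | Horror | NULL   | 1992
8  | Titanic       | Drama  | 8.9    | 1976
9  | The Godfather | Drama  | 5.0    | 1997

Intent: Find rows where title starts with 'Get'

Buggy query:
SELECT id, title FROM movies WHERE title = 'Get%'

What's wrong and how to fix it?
Bug: Wildcards only work with LIKE; '=' treats '%' as a literal character

Fix: Use LIKE for wildcard pattern matching

Corrected query:
SELECT id, title FROM movies WHERE title LIKE 'Get%'

Result:
id | title  
---+--------
3  | Get Out
7  | Get Out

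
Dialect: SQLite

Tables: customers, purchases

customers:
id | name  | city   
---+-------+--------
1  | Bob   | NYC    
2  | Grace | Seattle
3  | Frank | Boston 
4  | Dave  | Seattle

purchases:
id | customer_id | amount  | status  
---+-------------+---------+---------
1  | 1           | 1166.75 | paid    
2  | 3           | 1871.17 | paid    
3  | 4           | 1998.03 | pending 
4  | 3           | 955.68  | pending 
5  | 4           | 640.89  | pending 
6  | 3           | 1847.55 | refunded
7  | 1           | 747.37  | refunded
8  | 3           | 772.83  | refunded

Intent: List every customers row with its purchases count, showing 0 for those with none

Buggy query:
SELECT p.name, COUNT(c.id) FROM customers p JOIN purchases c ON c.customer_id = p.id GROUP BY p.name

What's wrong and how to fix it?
Bug: An inner join excludes parents with zero children

Fix: Use LEFT JOIN so parents without children still appear (COUNT(c.id) gives 0)

Corrected query:
SELECT p.name, COUNT(c.id) FROM customers p LEFT JOIN purchases c ON c.customer_id = p.id GROUP BY p.name

Result:
name  | COUNT(c.id)
------+------------
Bob   | 2          
Dave  | 2          
Frank | 4          
Grace | 0          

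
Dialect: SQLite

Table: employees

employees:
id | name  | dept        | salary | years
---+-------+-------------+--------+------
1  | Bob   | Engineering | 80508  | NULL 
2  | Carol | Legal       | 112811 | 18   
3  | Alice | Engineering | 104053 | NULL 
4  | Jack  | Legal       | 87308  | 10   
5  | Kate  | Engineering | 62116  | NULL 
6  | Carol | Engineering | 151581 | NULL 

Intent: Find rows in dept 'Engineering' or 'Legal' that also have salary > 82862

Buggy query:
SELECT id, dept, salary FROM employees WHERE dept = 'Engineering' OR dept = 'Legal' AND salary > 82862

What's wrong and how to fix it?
Bug: AND binds tighter than OR, so this parses as dept = 'Engineering' OR (dept = 'Legal' AND salary > 82862)

Fix: Group the OR with parentheses (or use IN), then AND the threshold

Corrected query:
SELECT id, dept, salary FROM employees WHERE (dept = 'Engineering' OR dept = 'Legal') AND salary > 82862

Result:
id | dept        | salary
---+-------------+-------
2  | Legal       | 112811
3  | Engineering | 104053
4  | Legal       | 87308 
6  | Engineering | 151581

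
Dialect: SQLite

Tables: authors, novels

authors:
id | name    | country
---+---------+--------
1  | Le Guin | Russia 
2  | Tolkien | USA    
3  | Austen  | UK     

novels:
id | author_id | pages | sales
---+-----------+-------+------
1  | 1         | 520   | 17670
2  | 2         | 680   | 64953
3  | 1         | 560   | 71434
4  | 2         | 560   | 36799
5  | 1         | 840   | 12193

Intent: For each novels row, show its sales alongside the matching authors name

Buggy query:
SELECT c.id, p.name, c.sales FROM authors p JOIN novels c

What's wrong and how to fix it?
Bug: Missing join condition: each novels row is matched to all authors rows instead of just its own

Fix: Add ON c.author_id = p.id to the JOIN

Corrected query:
SELECT c.id, p.name, c.sales FROM authors p JOIN novels c ON c.author_id = p.id

Result:
id | name    | sales
---+---------+------
1  | Le Guin | 17670
2  | Tolkien | 64953
3  | Le Guin | 71434
4  | Tolkien | 36799
5  | Le Guin | 12193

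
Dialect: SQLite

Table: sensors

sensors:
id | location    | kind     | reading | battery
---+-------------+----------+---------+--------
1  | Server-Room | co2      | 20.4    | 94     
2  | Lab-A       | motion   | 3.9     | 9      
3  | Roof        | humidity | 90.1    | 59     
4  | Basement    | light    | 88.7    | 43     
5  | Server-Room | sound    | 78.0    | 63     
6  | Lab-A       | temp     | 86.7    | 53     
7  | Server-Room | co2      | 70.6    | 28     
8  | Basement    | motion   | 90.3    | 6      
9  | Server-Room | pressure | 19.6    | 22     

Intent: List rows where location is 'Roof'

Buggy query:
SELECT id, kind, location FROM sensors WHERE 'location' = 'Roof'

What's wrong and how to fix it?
Bug: 'location' in single quotes is a string literal, not the column; the comparison is literal-vs-literal and never true

Fix: Remove the quotes around the column name (or use double quotes for an identifier)

Corrected query:
SELECT id, kind, location FROM sensors WHERE location = 'Roof'

Result:
id | kind     | location
---+----------+---------
3  | humidity | Roof    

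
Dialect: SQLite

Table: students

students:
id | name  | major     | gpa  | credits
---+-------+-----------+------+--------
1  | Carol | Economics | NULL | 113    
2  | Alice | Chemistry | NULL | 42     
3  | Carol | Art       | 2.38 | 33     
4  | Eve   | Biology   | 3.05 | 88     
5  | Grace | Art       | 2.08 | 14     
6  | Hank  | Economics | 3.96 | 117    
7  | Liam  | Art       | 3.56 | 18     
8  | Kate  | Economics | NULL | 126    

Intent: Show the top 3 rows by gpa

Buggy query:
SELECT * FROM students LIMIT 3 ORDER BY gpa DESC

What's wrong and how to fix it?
Bug: LIMIT must come after ORDER BY

Fix: Sort with ORDER BY, then apply LIMIT

Corrected query:
SELECT * FROM students ORDER BY gpa DESC LIMIT 3

Result:
id | name | major     | gpa  | credits
---+------+-----------+------+--------
6  | Hank | Economics | 3.96 | 117    
7  | Liam | Art       | 3.56 | 18     
4  | Eve  | Biology   | 3.05 | 88     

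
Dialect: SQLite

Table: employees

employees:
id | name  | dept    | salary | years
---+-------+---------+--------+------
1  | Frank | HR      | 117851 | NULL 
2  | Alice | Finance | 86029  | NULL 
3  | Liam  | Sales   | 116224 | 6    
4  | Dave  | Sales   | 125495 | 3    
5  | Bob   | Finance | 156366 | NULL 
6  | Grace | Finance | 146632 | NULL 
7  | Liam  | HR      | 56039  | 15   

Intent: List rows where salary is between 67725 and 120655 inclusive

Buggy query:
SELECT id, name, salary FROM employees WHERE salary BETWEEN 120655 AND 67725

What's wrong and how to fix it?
Bug: The bounds are reversed; BETWEEN a AND b requires a <= b to match anything

Fix: Write BETWEEN 67725 AND 120655

Corrected query:
SELECT id, name, salary FROM employees WHERE salary BETWEEN 67725 AND 120655

Result:
id | name  | salary
---+-------+-------
1  | Frank | 117851
2  | Alice | 86029 
3  | Liam  | 116224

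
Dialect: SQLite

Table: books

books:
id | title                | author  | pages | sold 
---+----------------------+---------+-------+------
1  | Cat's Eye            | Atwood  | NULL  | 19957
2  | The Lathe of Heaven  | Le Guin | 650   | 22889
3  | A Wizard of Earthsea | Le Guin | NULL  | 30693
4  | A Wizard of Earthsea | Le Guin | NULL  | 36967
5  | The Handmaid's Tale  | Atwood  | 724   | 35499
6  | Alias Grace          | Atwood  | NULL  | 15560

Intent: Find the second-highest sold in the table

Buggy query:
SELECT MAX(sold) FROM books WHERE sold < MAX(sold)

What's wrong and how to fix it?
Bug: The inner MAX is an aggregate inside WHERE, which is not allowed

Fix: Compute the overall MAX in a subquery, then take MAX of rows below it

Corrected query:
SELECT MAX(sold) FROM books WHERE sold < (SELECT MAX(sold) FROM books)

Result:
MAX(sold)
---------
35499    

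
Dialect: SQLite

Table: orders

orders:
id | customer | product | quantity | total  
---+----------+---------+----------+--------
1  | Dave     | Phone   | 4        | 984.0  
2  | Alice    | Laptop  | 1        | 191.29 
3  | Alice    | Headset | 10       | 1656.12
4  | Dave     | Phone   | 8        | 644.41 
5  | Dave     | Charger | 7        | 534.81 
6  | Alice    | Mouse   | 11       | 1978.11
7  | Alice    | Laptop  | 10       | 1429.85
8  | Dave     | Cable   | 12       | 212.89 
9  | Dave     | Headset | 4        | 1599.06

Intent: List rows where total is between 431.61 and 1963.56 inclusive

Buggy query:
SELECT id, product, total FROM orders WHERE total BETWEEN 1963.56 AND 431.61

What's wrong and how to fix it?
Bug: BETWEEN expects the lower bound first; with 1963.56 AND 431.61 the range is empty

Fix: Write BETWEEN 431.61 AND 1963.56

Corrected query:
SELECT id, product, total FROM orders WHERE total BETWEEN 431.61 AND 1963.56

Result:
id | product | total  
---+---------+--------
1  | Phone   | 984    
3  | Headset | 1656.12
4  | Phone   | 644.41 
5  | Charger | 534.81 
7  | Laptop  | 1429.85
9  | Headset | 1599.06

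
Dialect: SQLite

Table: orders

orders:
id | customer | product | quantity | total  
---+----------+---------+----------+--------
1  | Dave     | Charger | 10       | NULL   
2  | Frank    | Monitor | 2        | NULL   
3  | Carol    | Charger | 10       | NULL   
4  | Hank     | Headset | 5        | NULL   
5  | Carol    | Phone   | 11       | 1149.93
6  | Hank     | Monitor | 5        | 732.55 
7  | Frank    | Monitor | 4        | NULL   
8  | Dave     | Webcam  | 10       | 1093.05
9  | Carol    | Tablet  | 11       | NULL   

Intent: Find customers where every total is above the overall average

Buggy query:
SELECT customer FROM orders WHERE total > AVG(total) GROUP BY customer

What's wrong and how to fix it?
Bug: WHERE evaluates per row before aggregation, so AVG() is unavailable

Fix: Use a subquery for AVG and a HAVING MIN(...) filter so the condition holds for every row in the group

Corrected query:
SELECT customer FROM orders GROUP BY customer HAVING MIN(total) > (SELECT AVG(total) FROM orders)

Result:
customer
--------
Carol   
Dave    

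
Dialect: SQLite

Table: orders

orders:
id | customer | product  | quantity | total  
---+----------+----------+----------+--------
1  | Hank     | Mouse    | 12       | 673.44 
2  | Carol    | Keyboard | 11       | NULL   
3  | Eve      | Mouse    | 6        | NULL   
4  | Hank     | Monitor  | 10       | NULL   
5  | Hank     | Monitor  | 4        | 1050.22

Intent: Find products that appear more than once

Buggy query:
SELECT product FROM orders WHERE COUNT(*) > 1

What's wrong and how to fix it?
Bug: WHERE can't reference COUNT(*); aggregates are computed after WHERE

Fix: Group first, then use HAVING for the count condition

Corrected query:
SELECT product FROM orders GROUP BY product HAVING COUNT(*) > 1

Result:
product
-------
Monitor
Mouse  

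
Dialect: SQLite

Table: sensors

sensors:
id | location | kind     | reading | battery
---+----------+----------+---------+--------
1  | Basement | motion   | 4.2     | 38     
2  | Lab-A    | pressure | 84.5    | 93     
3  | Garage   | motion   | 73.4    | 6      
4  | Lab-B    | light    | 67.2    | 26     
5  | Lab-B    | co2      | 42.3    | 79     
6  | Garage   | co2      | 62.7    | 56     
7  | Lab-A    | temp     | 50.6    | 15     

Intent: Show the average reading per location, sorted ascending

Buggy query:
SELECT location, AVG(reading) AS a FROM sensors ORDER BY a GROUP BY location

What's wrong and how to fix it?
Bug: GROUP BY must precede ORDER BY

Fix: Reorder: SELECT … FROM … GROUP BY … ORDER BY …

Corrected query:
SELECT location, AVG(reading) AS a FROM sensors GROUP BY location ORDER BY a

Result:
location | a    
---------+------
Basement | 4.2  
Lab-B    | 54.75
Lab-A    | 67.55
Garage   | 68.05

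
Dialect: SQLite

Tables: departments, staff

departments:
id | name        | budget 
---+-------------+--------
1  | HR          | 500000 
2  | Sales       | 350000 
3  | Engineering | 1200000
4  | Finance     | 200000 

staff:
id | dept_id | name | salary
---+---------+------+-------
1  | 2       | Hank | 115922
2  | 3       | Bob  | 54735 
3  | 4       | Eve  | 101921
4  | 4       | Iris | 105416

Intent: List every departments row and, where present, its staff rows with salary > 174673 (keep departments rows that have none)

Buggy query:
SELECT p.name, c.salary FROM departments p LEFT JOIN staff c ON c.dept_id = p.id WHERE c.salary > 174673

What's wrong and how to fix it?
Bug: A WHERE condition on the right-hand table after LEFT JOIN drops unmatched parents

Fix: Put 'c.salary > 174673' in the JOIN's ON clause instead of WHERE

Corrected query:
SELECT p.name, c.salary FROM departments p LEFT JOIN staff c ON c.dept_id = p.id AND c.salary > 174673

Result:
name        | salary
------------+-------
HR          | NULL  
Sales       | NULL  
Engineering | NULL  
Finance     | NULL  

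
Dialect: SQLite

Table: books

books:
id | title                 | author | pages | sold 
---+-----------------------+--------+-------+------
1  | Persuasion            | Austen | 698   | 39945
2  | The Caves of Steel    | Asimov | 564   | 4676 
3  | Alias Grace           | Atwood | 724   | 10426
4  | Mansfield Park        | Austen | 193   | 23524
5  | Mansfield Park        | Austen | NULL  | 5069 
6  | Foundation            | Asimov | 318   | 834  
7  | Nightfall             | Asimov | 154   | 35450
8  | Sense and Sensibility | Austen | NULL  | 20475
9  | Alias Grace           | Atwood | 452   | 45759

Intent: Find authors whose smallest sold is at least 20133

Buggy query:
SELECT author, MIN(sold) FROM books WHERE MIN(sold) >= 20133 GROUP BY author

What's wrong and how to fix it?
Bug: Aggregates like MIN are computed per group after WHERE runs

Fix: Replace WHERE with HAVING after the GROUP BY

Corrected query:
SELECT author, MIN(sold) FROM books GROUP BY author HAVING MIN(sold) >= 20133

Result:
(no rows)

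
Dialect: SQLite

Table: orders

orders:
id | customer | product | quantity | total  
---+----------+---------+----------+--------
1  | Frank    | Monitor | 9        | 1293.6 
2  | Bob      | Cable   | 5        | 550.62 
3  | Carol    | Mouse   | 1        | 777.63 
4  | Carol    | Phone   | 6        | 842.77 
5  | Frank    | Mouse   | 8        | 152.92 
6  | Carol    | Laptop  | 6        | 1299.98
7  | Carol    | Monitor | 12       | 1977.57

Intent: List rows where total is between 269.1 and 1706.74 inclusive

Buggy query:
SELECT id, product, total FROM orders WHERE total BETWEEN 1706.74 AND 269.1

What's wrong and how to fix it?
Bug: BETWEEN expects the lower bound first; with 1706.74 AND 269.1 the range is empty

Fix: Write BETWEEN 269.1 AND 1706.74

Corrected query:
SELECT id, product, total FROM orders WHERE total BETWEEN 269.1 AND 1706.74

Result:
id | product | total  
---+---------+--------
1  | Monitor | 1293.6 
2  | Cable   | 550.62 
3  | Mouse   | 777.63 
4  | Phone   | 842.77 
6  | Laptop  | 1299.98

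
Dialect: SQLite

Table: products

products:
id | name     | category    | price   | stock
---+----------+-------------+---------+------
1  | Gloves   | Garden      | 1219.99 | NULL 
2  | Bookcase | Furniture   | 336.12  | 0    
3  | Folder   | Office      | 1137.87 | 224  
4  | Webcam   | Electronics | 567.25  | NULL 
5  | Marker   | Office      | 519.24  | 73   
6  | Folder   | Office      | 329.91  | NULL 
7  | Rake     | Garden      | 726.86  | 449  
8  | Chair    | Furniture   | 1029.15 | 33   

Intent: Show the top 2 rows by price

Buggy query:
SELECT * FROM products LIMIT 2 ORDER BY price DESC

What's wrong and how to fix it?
Bug: LIMIT must come after ORDER BY

Fix: Swap the clauses: ORDER BY first, then LIMIT

Corrected query:
SELECT * FROM products ORDER BY price DESC LIMIT 2

Result:
id | name   | category | price   | stock
---+--------+----------+---------+------
1  | Gloves | Garden   | 1219.99 | NULL 
3  | Folder | Office   | 1137.87 | 224  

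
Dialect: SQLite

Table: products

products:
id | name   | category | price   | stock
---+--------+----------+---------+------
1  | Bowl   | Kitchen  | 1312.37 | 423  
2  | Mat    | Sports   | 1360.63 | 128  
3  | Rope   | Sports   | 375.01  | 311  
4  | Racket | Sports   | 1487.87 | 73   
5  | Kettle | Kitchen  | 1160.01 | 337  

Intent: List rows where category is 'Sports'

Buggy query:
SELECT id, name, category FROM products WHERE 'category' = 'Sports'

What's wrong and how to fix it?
Bug: 'category' in single quotes is a string literal, not the column; the comparison is literal-vs-literal and never true

Fix: Reference the column as category without single quotes

Corrected query:
SELECT id, name, category FROM products WHERE category = 'Sports'

Result:
id | name   | category
---+--------+---------
2  | Mat    | Sports  
3  | Rope   | Sports  
4  | Racket | Sports  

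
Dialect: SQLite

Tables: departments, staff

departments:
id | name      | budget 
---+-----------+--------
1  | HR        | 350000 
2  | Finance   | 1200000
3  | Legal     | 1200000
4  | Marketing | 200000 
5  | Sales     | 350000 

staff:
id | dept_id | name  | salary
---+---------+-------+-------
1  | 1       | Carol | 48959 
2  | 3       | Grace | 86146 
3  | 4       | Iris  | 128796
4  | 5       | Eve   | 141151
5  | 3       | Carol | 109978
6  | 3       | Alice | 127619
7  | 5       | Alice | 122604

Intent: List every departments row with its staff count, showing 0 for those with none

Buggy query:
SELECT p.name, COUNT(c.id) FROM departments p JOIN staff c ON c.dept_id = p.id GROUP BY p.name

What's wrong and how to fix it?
Bug: INNER JOIN drops departments rows that have no matching staff rows

Fix: Switch to LEFT JOIN to retain unmatched parent rows

Corrected query:
SELECT p.name, COUNT(c.id) FROM departments p LEFT JOIN staff c ON c.dept_id = p.id GROUP BY p.name

Result:
name      | COUNT(c.id)
----------+------------
Finance   | 0          
HR        | 1          
Legal     | 3          
Marketing | 1          
Sales     | 2          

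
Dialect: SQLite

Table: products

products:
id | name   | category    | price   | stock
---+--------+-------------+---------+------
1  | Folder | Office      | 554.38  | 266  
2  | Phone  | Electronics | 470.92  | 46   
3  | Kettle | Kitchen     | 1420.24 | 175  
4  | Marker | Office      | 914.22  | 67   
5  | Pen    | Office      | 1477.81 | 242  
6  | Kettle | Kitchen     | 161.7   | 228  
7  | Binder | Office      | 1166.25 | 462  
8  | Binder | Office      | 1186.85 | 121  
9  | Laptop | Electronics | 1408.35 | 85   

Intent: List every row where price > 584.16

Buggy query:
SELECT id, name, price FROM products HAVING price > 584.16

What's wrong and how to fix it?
Bug: HAVING filters the output of aggregation, but this query has no GROUP BY and no aggregate functions, so SQLite rejects it (HAVING clause on a non-aggregate query); the condition here is per row

Fix: Use WHERE for row-level filtering

Corrected query:
SELECT id, name, price FROM products WHERE price > 584.16

Result:
id | name   | price  
---+--------+--------
3  | Kettle | 1420.24
4  | Marker | 914.22 
5  | Pen    | 1477.81
7  | Binder | 1166.25
8  | Binder | 1186.85
9  | Laptop | 1408.35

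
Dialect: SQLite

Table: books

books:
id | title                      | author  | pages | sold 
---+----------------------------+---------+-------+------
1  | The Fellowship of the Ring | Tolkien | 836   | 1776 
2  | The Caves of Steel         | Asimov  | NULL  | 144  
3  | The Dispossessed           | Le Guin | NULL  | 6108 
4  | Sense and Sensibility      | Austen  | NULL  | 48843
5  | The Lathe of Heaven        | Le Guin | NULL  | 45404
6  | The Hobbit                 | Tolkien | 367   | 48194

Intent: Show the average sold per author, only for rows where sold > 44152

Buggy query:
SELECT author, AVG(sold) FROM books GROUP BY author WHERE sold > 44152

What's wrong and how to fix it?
Bug: WHERE cannot follow GROUP BY

Fix: Move the WHERE clause before GROUP BY

Corrected query:
SELECT author, AVG(sold) FROM books WHERE sold > 44152 GROUP BY author

Result:
author  | AVG(sold)
--------+----------
Austen  | 48843    
Le Guin | 45404    
Tolkien | 48194    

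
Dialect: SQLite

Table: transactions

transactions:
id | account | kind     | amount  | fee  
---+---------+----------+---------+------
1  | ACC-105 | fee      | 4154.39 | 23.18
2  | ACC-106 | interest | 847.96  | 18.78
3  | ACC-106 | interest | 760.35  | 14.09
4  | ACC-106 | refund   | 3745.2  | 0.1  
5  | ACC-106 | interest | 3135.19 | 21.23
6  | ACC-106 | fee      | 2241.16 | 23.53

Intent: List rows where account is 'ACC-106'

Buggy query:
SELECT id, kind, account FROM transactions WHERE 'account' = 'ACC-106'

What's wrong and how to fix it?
Bug: 'account' in single quotes is a string literal, not the column; the comparison is literal-vs-literal and never true

Fix: Remove the quotes around the column name (or use double quotes for an identifier)

Corrected query:
SELECT id, kind, account FROM transactions WHERE account = 'ACC-106'

Result:
id | kind     | account
---+----------+--------
2  | interest | ACC-106
3  | interest | ACC-106
4  | refund   | ACC-106
5  | interest | ACC-106
6  | fee      | ACC-106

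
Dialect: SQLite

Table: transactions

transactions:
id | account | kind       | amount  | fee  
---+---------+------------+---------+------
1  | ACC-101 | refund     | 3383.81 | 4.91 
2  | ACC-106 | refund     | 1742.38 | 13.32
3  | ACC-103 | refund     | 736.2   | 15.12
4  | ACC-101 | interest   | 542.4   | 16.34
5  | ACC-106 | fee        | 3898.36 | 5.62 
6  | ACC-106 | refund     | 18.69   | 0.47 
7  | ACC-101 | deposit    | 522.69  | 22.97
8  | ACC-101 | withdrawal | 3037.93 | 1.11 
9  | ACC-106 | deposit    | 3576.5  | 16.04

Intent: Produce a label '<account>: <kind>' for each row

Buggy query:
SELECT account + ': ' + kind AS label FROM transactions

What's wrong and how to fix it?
Bug: SQLite uses || for string concatenation; + coerces text to numbers (yielding 0)

Fix: Use the || operator for string concatenation

Corrected query:
SELECT account || ': ' || kind AS label FROM transactions

Result:
label              
-------------------
ACC-101: refund    
ACC-106: refund    
ACC-103: refund    
ACC-101: interest  
ACC-106: fee       
ACC-106: refund    
ACC-101: deposit   
ACC-101: withdrawal
ACC-106: deposit   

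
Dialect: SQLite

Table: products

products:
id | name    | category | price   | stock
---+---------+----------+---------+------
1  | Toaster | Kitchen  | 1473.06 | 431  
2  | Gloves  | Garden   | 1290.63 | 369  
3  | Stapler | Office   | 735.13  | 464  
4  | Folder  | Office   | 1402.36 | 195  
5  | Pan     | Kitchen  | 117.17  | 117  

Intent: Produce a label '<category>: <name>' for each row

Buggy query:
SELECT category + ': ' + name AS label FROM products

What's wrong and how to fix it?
Bug: '+' is numeric addition; on text columns SQLite converts them to 0 instead of concatenating

Fix: Replace + with || to concatenate text

Corrected query:
SELECT category || ': ' || name AS label FROM products

Result:
label           
----------------
Kitchen: Toaster
Garden: Gloves  
Office: Stapler 
Office: Folder  
Kitchen: Pan    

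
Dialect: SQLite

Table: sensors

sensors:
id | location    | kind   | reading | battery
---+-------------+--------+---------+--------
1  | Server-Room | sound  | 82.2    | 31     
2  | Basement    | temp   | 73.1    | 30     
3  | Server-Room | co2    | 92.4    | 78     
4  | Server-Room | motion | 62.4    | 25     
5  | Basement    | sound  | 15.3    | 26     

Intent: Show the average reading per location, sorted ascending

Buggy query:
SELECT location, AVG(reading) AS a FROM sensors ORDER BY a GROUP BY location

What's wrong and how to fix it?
Bug: GROUP BY must precede ORDER BY

Fix: Reorder: SELECT … FROM … GROUP BY … ORDER BY …

Corrected query:
SELECT location, AVG(reading) AS a FROM sensors GROUP BY location ORDER BY a

Result:
location    | a   
------------+-----
Basement    | 44.2
Server-Room | 79  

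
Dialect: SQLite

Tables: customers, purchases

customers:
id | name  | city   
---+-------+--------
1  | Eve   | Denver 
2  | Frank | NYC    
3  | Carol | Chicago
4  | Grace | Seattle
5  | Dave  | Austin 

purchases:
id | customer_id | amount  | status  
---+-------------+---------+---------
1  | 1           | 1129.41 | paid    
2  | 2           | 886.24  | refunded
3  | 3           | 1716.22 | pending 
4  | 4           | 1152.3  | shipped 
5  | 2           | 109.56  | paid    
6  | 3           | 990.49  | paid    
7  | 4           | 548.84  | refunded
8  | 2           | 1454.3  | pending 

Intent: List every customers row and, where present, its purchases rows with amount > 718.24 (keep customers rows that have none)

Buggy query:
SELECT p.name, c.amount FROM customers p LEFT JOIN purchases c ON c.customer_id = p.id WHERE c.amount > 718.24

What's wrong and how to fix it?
Bug: A WHERE condition on the right-hand table after LEFT JOIN drops unmatched parents

Fix: Put 'c.amount > 718.24' in the JOIN's ON clause instead of WHERE

Corrected query:
SELECT p.name, c.amount FROM customers p LEFT JOIN purchases c ON c.customer_id = p.id AND c.amount > 718.24

Result:
name  | amount 
------+--------
Eve   | 1129.41
Frank | 886.24 
Frank | 1454.3 
Carol | 990.49 
Carol | 1716.22
Grace | 1152.3 
Dave  | NULL   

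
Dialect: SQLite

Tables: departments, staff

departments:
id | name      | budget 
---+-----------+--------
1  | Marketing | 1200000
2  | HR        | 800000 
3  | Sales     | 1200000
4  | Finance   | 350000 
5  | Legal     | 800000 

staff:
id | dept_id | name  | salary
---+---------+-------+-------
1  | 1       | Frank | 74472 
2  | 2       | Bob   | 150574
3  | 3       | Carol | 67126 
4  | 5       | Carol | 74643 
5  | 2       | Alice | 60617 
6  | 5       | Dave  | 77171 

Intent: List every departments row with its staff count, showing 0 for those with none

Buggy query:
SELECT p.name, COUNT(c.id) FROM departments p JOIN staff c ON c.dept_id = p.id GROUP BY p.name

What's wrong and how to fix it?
Bug: An inner join excludes parents with zero children

Fix: Switch to LEFT JOIN to retain unmatched parent rows

Corrected query:
SELECT p.name, COUNT(c.id) FROM departments p LEFT JOIN staff c ON c.dept_id = p.id GROUP BY p.name

Result:
name      | COUNT(c.id)
----------+------------
Finance   | 0          
HR        | 2          
Legal     | 2          
Marketing | 1          
Sales     | 1          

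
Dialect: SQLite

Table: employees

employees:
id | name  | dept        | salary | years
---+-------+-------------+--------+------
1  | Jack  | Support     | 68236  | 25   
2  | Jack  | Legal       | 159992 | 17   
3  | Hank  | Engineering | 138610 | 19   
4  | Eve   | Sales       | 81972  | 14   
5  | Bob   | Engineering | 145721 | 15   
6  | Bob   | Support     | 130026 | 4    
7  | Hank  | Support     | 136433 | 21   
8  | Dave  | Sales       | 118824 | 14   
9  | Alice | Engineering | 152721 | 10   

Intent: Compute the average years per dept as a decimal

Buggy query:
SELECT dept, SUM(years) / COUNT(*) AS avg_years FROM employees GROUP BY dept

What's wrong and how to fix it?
Bug: Both operands are integers, so '/' performs integer division and truncates

Fix: Multiply by 1.0 (or CAST to REAL) to force floating-point division

Corrected query:
SELECT dept, SUM(years) * 1.0 / COUNT(*) AS avg_years FROM employees GROUP BY dept

Result:
dept        | avg_years
------------+----------
Engineering | 14.666667
Legal       | 17       
Sales       | 14       
Support     | 16.666667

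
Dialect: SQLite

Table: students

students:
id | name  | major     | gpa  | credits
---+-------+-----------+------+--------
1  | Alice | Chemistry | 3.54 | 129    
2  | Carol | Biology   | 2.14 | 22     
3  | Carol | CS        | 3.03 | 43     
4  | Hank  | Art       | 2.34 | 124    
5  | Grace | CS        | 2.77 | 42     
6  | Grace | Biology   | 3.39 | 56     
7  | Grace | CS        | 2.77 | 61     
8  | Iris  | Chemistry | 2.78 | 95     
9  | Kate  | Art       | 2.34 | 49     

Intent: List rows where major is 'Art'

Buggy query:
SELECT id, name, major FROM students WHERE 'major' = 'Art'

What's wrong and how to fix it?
Bug: 'major' in single quotes is a string literal, not the column; the comparison is literal-vs-literal and never true

Fix: Remove the quotes around the column name (or use double quotes for an identifier)

Corrected query:
SELECT id, name, major FROM students WHERE major = 'Art'

Result:
id | name | major
---+------+------
4  | Hank | Art  
9  | Kate | Art  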